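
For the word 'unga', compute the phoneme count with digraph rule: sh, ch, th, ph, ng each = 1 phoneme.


Parsing 'unga' greedily, digraphs first:
  'u' -> vowel phoneme (phonemes so far: 1)
  'ng' -> digraph (1 consonant phoneme) (phonemes so far: 2)
  'a' -> vowel phoneme (phonemes so far: 3)
Total phonemes: 3

3


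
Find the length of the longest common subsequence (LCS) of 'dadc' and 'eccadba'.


DP table for LCS of 'dadc' and 'eccadba':
       e  c  c  a  d  b  a
    0  0  0  0  0  0  0  0
  d 0  0  0  0  0  1  1  1
  a 0  0  0  0  1  1  1  2
  d 0  0  0  0  1  2  2  2
  c 0  0  1  1  1  2  2  2
LCS: 'da'
LCS length = 2

2


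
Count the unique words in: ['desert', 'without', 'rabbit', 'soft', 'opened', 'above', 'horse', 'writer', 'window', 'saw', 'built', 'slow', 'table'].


Listing all tokens and tracking unique types:
  Token 1: 'desert' -> NEW (unique so far: 1)
  Token 2: 'without' -> NEW (unique so far: 2)
  Token 3: 'rabbit' -> NEW (unique so far: 3)
  Token 4: 'soft' -> NEW (unique so far: 4)
  Token 5: 'opened' -> NEW (unique so far: 5)
  Token 6: 'above' -> NEW (unique so far: 6)
  Token 7: 'horse' -> NEW (unique so far: 7)
  Token 8: 'writer' -> NEW (unique so far: 8)
  Token 9: 'window' -> NEW (unique so far: 9)
  Token 10: 'saw' -> NEW (unique so far: 10)
  Token 11: 'built' -> NEW (unique so far: 11)
  Token 12: 'slow' -> NEW (unique so far: 12)
  Token 13: 'table' -> NEW (unique so far: 13)
Unique types: ('above', 'built', 'desert', 'horse', 'opened', 'rabbit', 'saw', 'slow', 'soft', 'table', 'window', 'without', 'writer')
Vocabulary size: 13

13


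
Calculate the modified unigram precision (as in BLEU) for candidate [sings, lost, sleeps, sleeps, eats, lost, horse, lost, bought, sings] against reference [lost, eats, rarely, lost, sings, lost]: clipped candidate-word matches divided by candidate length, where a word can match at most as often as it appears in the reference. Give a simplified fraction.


Reference word counts: {'eats': 1, 'lost': 3, 'rarely': 1, 'sings': 1}
Checking each candidate word (with clipping):
  'sings' -> in reference (ref count 1, used 1/1) -> match (matches: 1)
  'lost' -> in reference (ref count 3, used 1/3) -> match (matches: 2)
  'sleeps' -> not in reference -> no match (matches: 2)
  'sleeps' -> not in reference -> no match (matches: 2)
  'eats' -> in reference (ref count 1, used 1/1) -> match (matches: 3)
  'lost' -> in reference (ref count 3, used 2/3) -> match (matches: 4)
  'horse' -> not in reference -> no match (matches: 4)
  'lost' -> in reference (ref count 3, used 3/3) -> match (matches: 5)
  'bought' -> not in reference -> no match (matches: 5)
  'sings' -> ref count 1 already used up (1/1) -> clipped, no match (matches: 5)
Clipped matches: 5, Candidate length: 10
Precision = 5/10 = 1/2

1/2


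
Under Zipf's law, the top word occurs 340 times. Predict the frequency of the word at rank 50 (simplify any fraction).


Zipf's law: freq(rank) = f1 / rank
f1 = 340, rank = 50
freq = 340 / 50
GCD(340, 50) = 10
Simplified: 34/5

34/5


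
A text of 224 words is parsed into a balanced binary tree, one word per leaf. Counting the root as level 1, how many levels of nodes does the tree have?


In a balanced binary tree with n leaves the deepest leaf is ceil(log2(n)) edges below the root,
so counting node levels inclusive of root and leaves gives ceil(log2(n)) + 1 levels.
log2(224) = 7.8074
ceil(7.8074) = 8
levels = 8 + 1 = 9

9


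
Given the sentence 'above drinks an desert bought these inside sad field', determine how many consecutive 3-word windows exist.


Word trigrams from [9] words:
  Trigram 1: (above drinks an)
  Trigram 2: (drinks an desert)
  Trigram 3: (an desert bought)
  Trigram 4: (desert bought these)
  Trigram 5: (bought these inside)
  Trigram 6: (these inside sad)
  Trigram 7: (inside sad field)
Total word trigrams: 9 - 2 = 7

7


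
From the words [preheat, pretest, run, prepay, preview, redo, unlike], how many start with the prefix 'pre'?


Checking each word for prefix 'pre':
  'preheat' -> YES, starts with 'pre' (count: 1)
  'pretest' -> YES, starts with 'pre' (count: 2)
  'run' -> no (count: 2)
  'prepay' -> YES, starts with 'pre' (count: 3)
  'preview' -> YES, starts with 'pre' (count: 4)
  'redo' -> no (count: 4)
  'unlike' -> no (count: 4)
Total with prefix 'pre': 4

4


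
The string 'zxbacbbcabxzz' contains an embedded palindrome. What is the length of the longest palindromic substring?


Scanning 'zxbacbbcabxzz' for palindromic substrings.
Substring at positions 0-11: 'zxbacbbcabxz'.
Check: reverse('zxbacbbcabxz') = 'zxbacbbcabxz' -> palindrome confirmed.
Neighbouring characters ('-' / 'z') break symmetry, so it cannot extend further.
No longer palindromic substring exists; longest length = 12

12


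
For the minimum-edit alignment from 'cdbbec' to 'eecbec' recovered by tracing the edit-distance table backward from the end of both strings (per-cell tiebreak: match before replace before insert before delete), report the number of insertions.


Edit distance = 3. Backtracking from cell (6, 6) with preference match > replace > insert > delete,
then listing the resulting alignment 'cdbbec' -> 'eecbec' left to right:
  Step 1: replace c->e
  Step 2: replace d->e
  Step 3: replace b->c
  Step 4: keep 'b'
  Step 5: keep 'e'
  Step 6: keep 'c'
Total insertions: 0

0


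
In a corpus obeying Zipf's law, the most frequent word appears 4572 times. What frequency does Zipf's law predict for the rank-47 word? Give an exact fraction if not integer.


Zipf's law: freq(rank) = f1 / rank
f1 = 4572, rank = 47
freq = 4572 / 47
GCD(4572, 47) = 1
Simplified: 4572/47

4572/47


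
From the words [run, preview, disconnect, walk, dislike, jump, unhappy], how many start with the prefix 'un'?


Checking each word for prefix 'un':
  'run' -> no (count: 0)
  'preview' -> no (count: 0)
  'disconnect' -> no (count: 0)
  'walk' -> no (count: 0)
  'dislike' -> no (count: 0)
  'jump' -> no (count: 0)
  'unhappy' -> YES, starts with 'un' (count: 1)
Total with prefix 'un': 1

1


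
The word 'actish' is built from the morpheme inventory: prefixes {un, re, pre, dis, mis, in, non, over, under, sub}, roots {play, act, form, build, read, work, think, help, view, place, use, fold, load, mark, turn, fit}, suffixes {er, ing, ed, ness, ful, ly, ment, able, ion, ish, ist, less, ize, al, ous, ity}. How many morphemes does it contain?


Segmenting 'actish' against the inventory:
  'act' -> root (morpheme 1)
  'ish' -> suffix (morpheme 2)
Total morphemes: 2

2


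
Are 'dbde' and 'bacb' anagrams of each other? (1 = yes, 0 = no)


Sort characters of 'dbde': 'bdde'
Sort characters of 'bacb': 'abbc'
Sorted forms differ -> they are NOT anagrams
Result: 0

0


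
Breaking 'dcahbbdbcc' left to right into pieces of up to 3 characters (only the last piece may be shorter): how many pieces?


'dcahbbdbcc' has 10 characters.
Chunking with max size 3:
  Chunk 1: 'dca' (positions 0-2)
  Chunk 2: 'hbb' (positions 3-5)
  Chunk 3: 'dbc' (positions 6-8)
  Chunk 4: 'c' (positions 9-9)
Total chunks: ceil(10 / 3) = 4

4


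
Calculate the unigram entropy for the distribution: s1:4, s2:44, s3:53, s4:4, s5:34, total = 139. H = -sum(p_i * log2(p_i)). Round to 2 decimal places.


Computing entropy H = -sum(p_i * log2(p_i)):
  s1: p = 4/139 = 0.0288, -p*log2(p) = 0.1473
  s2: p = 44/139 = 0.3165, -p*log2(p) = 0.5253
  s3: p = 53/139 = 0.3813, -p*log2(p) = 0.5304
  s4: p = 4/139 = 0.0288, -p*log2(p) = 0.1473
  s5: p = 34/139 = 0.2446, -p*log2(p) = 0.4969
H = sum of terms = 1.8472
Rounded to 2 decimals: 1.85

1.85


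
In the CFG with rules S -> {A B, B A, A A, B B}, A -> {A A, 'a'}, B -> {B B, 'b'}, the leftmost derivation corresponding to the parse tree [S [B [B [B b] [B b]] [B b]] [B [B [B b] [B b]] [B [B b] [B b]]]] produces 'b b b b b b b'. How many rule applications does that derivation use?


Every bracketed nonterminal node [X ...] in the tree is produced by exactly one rule application.
Reading the tree off as a leftmost derivation:
  Step 1: S  =>  B B   (applied S -> B B)
  Step 2: B B  =>  B B B   (applied B -> B B)
  Step 3: B B B  =>  B B B B   (applied B -> B B)
  Step 4: B B B B  =>  b B B B   (applied B -> b)
  Step 5: b B B B  =>  b b B B   (applied B -> b)
  Step 6: b b B B  =>  b b b B   (applied B -> b)
  Step 7: b b b B  =>  b b b B B   (applied B -> B B)
  Step 8: b b b B B  =>  b b b B B B   (applied B -> B B)
  Step 9: b b b B B B  =>  b b b b B B   (applied B -> b)
  Step 10: b b b b B B  =>  b b b b b B   (applied B -> b)
  Step 11: b b b b b B  =>  b b b b b B B   (applied B -> B B)
  Step 12: b b b b b B B  =>  b b b b b b B   (applied B -> b)
  Step 13: b b b b b b B  =>  b b b b b b b   (applied B -> b)
Final yield: b b b b b b b
Total rewrite steps: 13

13


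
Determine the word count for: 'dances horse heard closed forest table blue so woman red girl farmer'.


Counting words by splitting on spaces:
  Word 1: 'dances'
  Word 2: 'horse'
  Word 3: 'heard'
  Word 4: 'closed'
  Word 5: 'forest'
  Word 6: 'table'
  Word 7: 'blue'
  Word 8: 'so'
  Word 9: 'woman'
  Word 10: 'red'
  Word 11: 'girl'
  Word 12: 'farmer'
Total words: 12

12


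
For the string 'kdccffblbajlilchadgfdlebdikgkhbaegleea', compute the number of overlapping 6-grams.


String 'kdccffblbajlilchadgfdlebdikgkhbaegleea' has length L = 38.
Number of overlapping n-grams = L - n + 1
Substituting: 38 - 6 + 1 = 33

33


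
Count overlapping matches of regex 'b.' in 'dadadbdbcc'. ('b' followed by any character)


Pattern: b. means 'b' followed by any character.
Scanning 'dadadbdbcc' position-by-position:
  Pos 0: window 'da' -> no
  Pos 1: window 'ad' -> no
  Pos 2: window 'da' -> no
  Pos 3: window 'ad' -> no
  Pos 4: window 'db' -> no
  Pos 5: window 'bd' -> MATCH
  Pos 6: window 'db' -> no
  Pos 7: window 'bc' -> MATCH
  Pos 8: window 'cc' -> no
  Pos 9: window 'c' -> no
Total matches: 2

2


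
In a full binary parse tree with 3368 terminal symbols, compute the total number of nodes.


Leaf nodes (terminals): 3368
Internal nodes = n - 1 = 3368 - 1 = 3367
Total = leaves + internal = 3368 + 3367 = 6735

6735


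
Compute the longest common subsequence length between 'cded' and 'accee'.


DP table for LCS of 'cded' and 'accee':
       a  c  c  e  e
    0  0  0  0  0  0
  c 0  0  1  1  1  1
  d 0  0  1  1  1  1
  e 0  0  1  1  2  2
  d 0  0  1  1  2  2
LCS: 'ce'
LCS length = 2

2


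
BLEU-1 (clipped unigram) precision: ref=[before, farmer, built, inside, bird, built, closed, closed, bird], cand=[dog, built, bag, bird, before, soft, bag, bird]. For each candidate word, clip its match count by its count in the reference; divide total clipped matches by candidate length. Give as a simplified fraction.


Reference word counts: {'before': 1, 'bird': 2, 'built': 2, 'closed': 2, 'farmer': 1, 'inside': 1}
Checking each candidate word (with clipping):
  'dog' -> not in reference -> no match (matches: 0)
  'built' -> in reference (ref count 2, used 1/2) -> match (matches: 1)
  'bag' -> not in reference -> no match (matches: 1)
  'bird' -> in reference (ref count 2, used 1/2) -> match (matches: 2)
  'before' -> in reference (ref count 1, used 1/1) -> match (matches: 3)
  'soft' -> not in reference -> no match (matches: 3)
  'bag' -> not in reference -> no match (matches: 3)
  'bird' -> in reference (ref count 2, used 2/2) -> match (matches: 4)
Clipped matches: 4, Candidate length: 8
Precision = 4/8 = 1/2

1/2


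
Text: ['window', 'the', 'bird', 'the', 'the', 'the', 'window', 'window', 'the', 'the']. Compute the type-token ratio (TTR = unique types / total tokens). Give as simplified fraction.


Tokens: 10
Unique types: ('bird', 'the', 'window') = 3
TTR = 3/10
Already in lowest terms.

3/10


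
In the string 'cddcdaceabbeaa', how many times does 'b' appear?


Scanning 'cddcdaceabbeaa' for 'b':
  Position 9: 'b' -> MATCH (count: 1)
  Position 10: 'b' -> MATCH (count: 2)
Total occurrences of 'b': 2

2


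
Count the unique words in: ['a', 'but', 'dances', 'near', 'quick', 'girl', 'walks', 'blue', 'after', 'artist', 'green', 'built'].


Listing all tokens and tracking unique types:
  Token 1: 'a' -> NEW (unique so far: 1)
  Token 2: 'but' -> NEW (unique so far: 2)
  Token 3: 'dances' -> NEW (unique so far: 3)
  Token 4: 'near' -> NEW (unique so far: 4)
  Token 5: 'quick' -> NEW (unique so far: 5)
  Token 6: 'girl' -> NEW (unique so far: 6)
  Token 7: 'walks' -> NEW (unique so far: 7)
  Token 8: 'blue' -> NEW (unique so far: 8)
  Token 9: 'after' -> NEW (unique so far: 9)
  Token 10: 'artist' -> NEW (unique so far: 10)
  Token 11: 'green' -> NEW (unique so far: 11)
  Token 12: 'built' -> NEW (unique so far: 12)
Unique types: ('a', 'after', 'artist', 'blue', 'built', 'but', 'dances', 'girl', 'green', 'near', 'quick', 'walks')
Vocabulary size: 12

12


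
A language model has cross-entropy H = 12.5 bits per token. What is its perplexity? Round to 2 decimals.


Perplexity formula: PP = 2^H
H = 12.5
PP = 2^12.5
Decompose: 2^12.5 = 2^12 * 2^0.5 = 2^12 * sqrt(2)
2^12 = 4096, sqrt(2) ~ 1.4142136
PP ~ 4096 * 1.4142136 = 5792.6189056
Rounded to 2 decimals: 5792.62

5792.62


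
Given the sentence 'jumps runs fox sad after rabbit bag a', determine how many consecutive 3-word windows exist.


Word trigrams from [8] words:
  Trigram 1: (jumps runs fox)
  Trigram 2: (runs fox sad)
  Trigram 3: (fox sad after)
  Trigram 4: (sad after rabbit)
  Trigram 5: (after rabbit bag)
  Trigram 6: (rabbit bag a)
Total word trigrams: 8 - 2 = 6

6


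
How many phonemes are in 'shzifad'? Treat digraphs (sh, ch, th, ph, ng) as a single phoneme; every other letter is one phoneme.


Parsing 'shzifad' greedily, digraphs first:
  'sh' -> digraph (1 consonant phoneme) (phonemes so far: 1)
  'z' -> consonant phoneme (phonemes so far: 2)
  'i' -> vowel phoneme (phonemes so far: 3)
  'f' -> consonant phoneme (phonemes so far: 4)
  'a' -> vowel phoneme (phonemes so far: 5)
  'd' -> consonant phoneme (phonemes so far: 6)
Total phonemes: 6

6


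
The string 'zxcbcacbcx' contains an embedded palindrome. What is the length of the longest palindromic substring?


Scanning 'zxcbcacbcx' for palindromic substrings.
Substring at positions 1-9: 'xcbcacbcx'.
Check: reverse('xcbcacbcx') = 'xcbcacbcx' -> palindrome confirmed.
Neighbouring characters ('z' / '-') break symmetry, so it cannot extend further.
No longer palindromic substring exists; longest length = 9

9


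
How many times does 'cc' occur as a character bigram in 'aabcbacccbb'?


Scanning 'aabcbacccbb' for bigram 'cc':
  Position 0: 'aa' -> no
  Position 1: 'ab' -> no
  Position 2: 'bc' -> no
  Position 3: 'cb' -> no
  Position 4: 'ba' -> no
  Position 5: 'ac' -> no
  Position 6: 'cc' -> MATCH
  Position 7: 'cc' -> MATCH
  Position 8: 'cb' -> no
  Position 9: 'bb' -> no
Total matches: 2

2


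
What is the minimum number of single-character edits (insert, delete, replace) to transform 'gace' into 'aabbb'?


Building DP table for s1='gace' (len 4) and s2='aabbb' (len 5):
       a  a  b  b  b
    0  1  2  3  4  5
  g 1  1  2  3  4  5
  a 2  1  1  2  3  4
  c 3  2  2  2  3  4
  e 4  3  3  3  3  4
Edit distance = dp[4][5] = 4

4


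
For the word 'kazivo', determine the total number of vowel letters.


Scanning each character of 'kazivo':
  Position 1: 'k' -> consonant (running count: 0)
  Position 2: 'a' -> vowel (running count: 1)
  Position 3: 'z' -> consonant (running count: 1)
  Position 4: 'i' -> vowel (running count: 2)
  Position 5: 'v' -> consonant (running count: 2)
  Position 6: 'o' -> vowel (running count: 3)
Total vowels: 3

3


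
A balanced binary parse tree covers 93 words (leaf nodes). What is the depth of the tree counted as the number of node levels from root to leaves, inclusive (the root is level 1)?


In a balanced binary tree with n leaves the deepest leaf is ceil(log2(n)) edges below the root,
so counting node levels inclusive of root and leaves gives ceil(log2(n)) + 1 levels.
log2(93) = 6.5392
ceil(6.5392) = 7
levels = 7 + 1 = 8

8


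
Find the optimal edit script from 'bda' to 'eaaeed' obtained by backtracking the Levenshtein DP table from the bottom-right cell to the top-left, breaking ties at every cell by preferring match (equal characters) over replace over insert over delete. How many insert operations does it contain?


Edit distance = 5. Backtracking from cell (3, 6) with preference match > replace > insert > delete,
then listing the resulting alignment 'bda' -> 'eaaeed' left to right:
  Step 1: replace b->e
  Step 2: replace d->a
  Step 3: keep 'a'
  Step 4: insert 'e' [insertion #1]
  Step 5: insert 'e' [insertion #2]
  Step 6: insert 'd' [insertion #3]
Total insertions: 3

3


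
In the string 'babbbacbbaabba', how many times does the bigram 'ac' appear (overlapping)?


Scanning 'babbbacbbaabba' for bigram 'ac':
  Position 0: 'ba' -> no
  Position 1: 'ab' -> no
  Position 2: 'bb' -> no
  Position 3: 'bb' -> no
  Position 4: 'ba' -> no
  Position 5: 'ac' -> MATCH
  Position 6: 'cb' -> no
  Position 7: 'bb' -> no
  Position 8: 'ba' -> no
  Position 9: 'aa' -> no
  Position 10: 'ab' -> no
  Position 11: 'bb' -> no
  Position 12: 'ba' -> no
Total matches: 1

1


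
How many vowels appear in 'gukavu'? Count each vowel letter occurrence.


Scanning each character of 'gukavu':
  Position 1: 'g' -> consonant (running count: 0)
  Position 2: 'u' -> vowel (running count: 1)
  Position 3: 'k' -> consonant (running count: 1)
  Position 4: 'a' -> vowel (running count: 2)
  Position 5: 'v' -> consonant (running count: 2)
  Position 6: 'u' -> vowel (running count: 3)
Total vowels: 3

3


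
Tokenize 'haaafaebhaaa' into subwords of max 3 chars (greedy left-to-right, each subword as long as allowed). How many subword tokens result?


'haaafaebhaaa' has 12 characters.
Chunking with max size 3:
  Chunk 1: 'haa' (positions 0-2)
  Chunk 2: 'afa' (positions 3-5)
  Chunk 3: 'ebh' (positions 6-8)
  Chunk 4: 'aaa' (positions 9-11)
Total chunks: ceil(12 / 3) = 4

4


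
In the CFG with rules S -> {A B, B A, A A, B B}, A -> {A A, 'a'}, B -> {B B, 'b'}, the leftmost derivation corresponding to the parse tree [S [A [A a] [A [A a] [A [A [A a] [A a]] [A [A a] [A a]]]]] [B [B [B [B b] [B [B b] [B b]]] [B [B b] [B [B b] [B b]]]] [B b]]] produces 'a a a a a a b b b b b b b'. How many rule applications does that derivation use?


Every bracketed nonterminal node [X ...] in the tree is produced by exactly one rule application.
Reading the tree off as a leftmost derivation:
  Step 1: S  =>  A B   (applied S -> A B)
  Step 2: A B  =>  A A B   (applied A -> A A)
  Step 3: A A B  =>  a A B   (applied A -> a)
  Step 4: a A B  =>  a A A B   (applied A -> A A)
  Step 5: a A A B  =>  a a A B   (applied A -> a)
  Step 6: a a A B  =>  a a A A B   (applied A -> A A)
  Step 7: a a A A B  =>  a a A A A B   (applied A -> A A)
  Step 8: a a A A A B  =>  a a a A A B   (applied A -> a)
  Step 9: a a a A A B  =>  a a a a A B   (applied A -> a)
  Step 10: a a a a A B  =>  a a a a A A B   (applied A -> A A)
  Step 11: a a a a A A B  =>  a a a a a A B   (applied A -> a)
  Step 12: a a a a a A B  =>  a a a a a a B   (applied A -> a)
  Step 13: a a a a a a B  =>  a a a a a a B B   (applied B -> B B)
  Step 14: a a a a a a B B  =>  a a a a a a B B B   (applied B -> B B)
  Step 15: a a a a a a B B B  =>  a a a a a a B B B B   (applied B -> B B)
  Step 16: a a a a a a B B B B  =>  a a a a a a b B B B   (applied B -> b)
  Step 17: a a a a a a b B B B  =>  a a a a a a b B B B B   (applied B -> B B)
  Step 18: a a a a a a b B B B B  =>  a a a a a a b b B B B   (applied B -> b)
  Step 19: a a a a a a b b B B B  =>  a a a a a a b b b B B   (applied B -> b)
  Step 20: a a a a a a b b b B B  =>  a a a a a a b b b B B B   (applied B -> B B)
  Step 21: a a a a a a b b b B B B  =>  a a a a a a b b b b B B   (applied B -> b)
  Step 22: a a a a a a b b b b B B  =>  a a a a a a b b b b B B B   (applied B -> B B)
  Step 23: a a a a a a b b b b B B B  =>  a a a a a a b b b b b B B   (applied B -> b)
  Step 24: a a a a a a b b b b b B B  =>  a a a a a a b b b b b b B   (applied B -> b)
  Step 25: a a a a a a b b b b b b B  =>  a a a a a a b b b b b b b   (applied B -> b)
Final yield: a a a a a a b b b b b b b
Total rewrite steps: 25

25


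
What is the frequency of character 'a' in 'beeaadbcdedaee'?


Scanning 'beeaadbcdedaee' for 'a':
  Position 3: 'a' -> MATCH (count: 1)
  Position 4: 'a' -> MATCH (count: 2)
  Position 11: 'a' -> MATCH (count: 3)
Total occurrences of 'a': 3

3


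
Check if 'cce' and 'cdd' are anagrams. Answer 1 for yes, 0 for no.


Sort characters of 'cce': 'cce'
Sort characters of 'cdd': 'cdd'
Sorted forms differ -> they are NOT anagrams
Result: 0

0


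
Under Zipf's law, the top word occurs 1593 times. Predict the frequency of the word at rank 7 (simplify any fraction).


Zipf's law: freq(rank) = f1 / rank
f1 = 1593, rank = 7
freq = 1593 / 7
GCD(1593, 7) = 1
Simplified: 1593/7

1593/7


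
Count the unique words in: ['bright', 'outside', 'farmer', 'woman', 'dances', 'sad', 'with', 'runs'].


Listing all tokens and tracking unique types:
  Token 1: 'bright' -> NEW (unique so far: 1)
  Token 2: 'outside' -> NEW (unique so far: 2)
  Token 3: 'farmer' -> NEW (unique so far: 3)
  Token 4: 'woman' -> NEW (unique so far: 4)
  Token 5: 'dances' -> NEW (unique so far: 5)
  Token 6: 'sad' -> NEW (unique so far: 6)
  Token 7: 'with' -> NEW (unique so far: 7)
  Token 8: 'runs' -> NEW (unique so far: 8)
Unique types: ('bright', 'dances', 'farmer', 'outside', 'runs', 'sad', 'with', 'woman')
Vocabulary size: 8

8


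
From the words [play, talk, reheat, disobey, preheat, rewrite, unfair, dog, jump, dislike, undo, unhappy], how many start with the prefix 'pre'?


Checking each word for prefix 'pre':
  'play' -> no (count: 0)
  'talk' -> no (count: 0)
  'reheat' -> no (count: 0)
  'disobey' -> no (count: 0)
  'preheat' -> YES, starts with 'pre' (count: 1)
  'rewrite' -> no (count: 1)
  'unfair' -> no (count: 1)
  'dog' -> no (count: 1)
  'jump' -> no (count: 1)
  'dislike' -> no (count: 1)
  'undo' -> no (count: 1)
  'unhappy' -> no (count: 1)
Total with prefix 'pre': 1

1


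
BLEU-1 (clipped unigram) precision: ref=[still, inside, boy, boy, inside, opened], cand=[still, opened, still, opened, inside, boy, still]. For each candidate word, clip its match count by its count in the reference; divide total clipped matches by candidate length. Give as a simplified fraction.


Reference word counts: {'boy': 2, 'inside': 2, 'opened': 1, 'still': 1}
Checking each candidate word (with clipping):
  'still' -> in reference (ref count 1, used 1/1) -> match (matches: 1)
  'opened' -> in reference (ref count 1, used 1/1) -> match (matches: 2)
  'still' -> ref count 1 already used up (1/1) -> clipped, no match (matches: 2)
  'opened' -> ref count 1 already used up (1/1) -> clipped, no match (matches: 2)
  'inside' -> in reference (ref count 2, used 1/2) -> match (matches: 3)
  'boy' -> in reference (ref count 2, used 1/2) -> match (matches: 4)
  'still' -> ref count 1 already used up (1/1) -> clipped, no match (matches: 4)
Clipped matches: 4, Candidate length: 7
Precision = 4/7

4/7


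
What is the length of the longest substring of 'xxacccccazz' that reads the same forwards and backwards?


Scanning 'xxacccccazz' for palindromic substrings.
Substring at positions 2-8: 'accccca'.
Check: reverse('accccca') = 'accccca' -> palindrome confirmed.
Neighbouring characters ('x' / 'z') break symmetry, so it cannot extend further.
No longer palindromic substring exists; longest length = 7

7


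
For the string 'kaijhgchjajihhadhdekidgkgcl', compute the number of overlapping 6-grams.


String 'kaijhgchjajihhadhdekidgkgcl' has length L = 27.
Number of overlapping n-grams = L - n + 1
Substituting: 27 - 6 + 1 = 22

22


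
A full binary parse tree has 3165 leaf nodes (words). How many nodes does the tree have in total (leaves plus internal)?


Leaf nodes (terminals): 3165
Internal nodes = n - 1 = 3165 - 1 = 3164
Total = leaves + internal = 3165 + 3164 = 6329

6329


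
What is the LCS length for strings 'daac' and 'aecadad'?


DP table for LCS of 'daac' and 'aecadad':
       a  e  c  a  d  a  d
    0  0  0  0  0  0  0  0
  d 0  0  0  0  0  1  1  1
  a 0  1  1  1  1  1  2  2
  a 0  1  1  1  2  2  2  2
  c 0  1  1  2  2  2  2  2
LCS: 'da'
LCS length = 2

2


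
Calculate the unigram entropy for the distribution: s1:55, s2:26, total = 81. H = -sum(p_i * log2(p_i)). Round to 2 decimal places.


Computing entropy H = -sum(p_i * log2(p_i)):
  s1: p = 55/81 = 0.6790, -p*log2(p) = 0.3792
  s2: p = 26/81 = 0.3210, -p*log2(p) = 0.5262
H = sum of terms = 0.9054
Rounded to 2 decimals: 0.91

0.91


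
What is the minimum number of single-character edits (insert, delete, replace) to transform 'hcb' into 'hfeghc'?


Building DP table for s1='hcb' (len 3) and s2='hfeghc' (len 6):
       h  f  e  g  h  c
    0  1  2  3  4  5  6
  h 1  0  1  2  3  4  5
  c 2  1  1  2  3  4  4
  b 3  2  2  2  3  4  5
Edit distance = dp[3][6] = 5

5


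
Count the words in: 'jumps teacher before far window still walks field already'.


Counting words by splitting on spaces:
  Word 1: 'jumps'
  Word 2: 'teacher'
  Word 3: 'before'
  Word 4: 'far'
  Word 5: 'window'
  Word 6: 'still'
  Word 7: 'walks'
  Word 8: 'field'
  Word 9: 'already'
Total words: 9

9


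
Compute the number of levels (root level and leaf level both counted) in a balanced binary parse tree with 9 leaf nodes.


In a balanced binary tree with n leaves the deepest leaf is ceil(log2(n)) edges below the root,
so counting node levels inclusive of root and leaves gives ceil(log2(n)) + 1 levels.
log2(9) = 3.1699
ceil(3.1699) = 4
levels = 4 + 1 = 5

5


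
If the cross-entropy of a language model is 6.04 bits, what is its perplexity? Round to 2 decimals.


Perplexity formula: PP = 2^H
H = 6.04
PP = 2^6.04
Decompose: 2^6.04 = 2^6 * 2^0.04
2^6 = 64, 2^0.04 ~ 1.0281138
PP ~ 64 * 1.0281138 = 65.7992832
Rounded to 2 decimals: 65.80

65.80


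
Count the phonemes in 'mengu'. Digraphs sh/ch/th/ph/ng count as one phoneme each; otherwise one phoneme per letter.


Parsing 'mengu' greedily, digraphs first:
  'm' -> consonant phoneme (phonemes so far: 1)
  'e' -> vowel phoneme (phonemes so far: 2)
  'ng' -> digraph (1 consonant phoneme) (phonemes so far: 3)
  'u' -> vowel phoneme (phonemes so far: 4)
Total phonemes: 4

4


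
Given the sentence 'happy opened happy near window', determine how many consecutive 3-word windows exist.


Word trigrams from [5] words:
  Trigram 1: (happy opened happy)
  Trigram 2: (opened happy near)
  Trigram 3: (happy near window)
Total word trigrams: 5 - 2 = 3

3


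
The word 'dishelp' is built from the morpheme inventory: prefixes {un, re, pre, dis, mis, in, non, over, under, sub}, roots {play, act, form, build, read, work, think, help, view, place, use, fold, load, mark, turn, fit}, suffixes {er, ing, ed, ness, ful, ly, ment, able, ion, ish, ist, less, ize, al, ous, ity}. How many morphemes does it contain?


Segmenting 'dishelp' against the inventory:
  'dis' -> prefix (morpheme 1)
  'help' -> root (morpheme 2)
Total morphemes: 2

2


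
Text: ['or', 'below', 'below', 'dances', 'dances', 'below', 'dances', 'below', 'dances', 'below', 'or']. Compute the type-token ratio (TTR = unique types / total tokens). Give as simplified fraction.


Tokens: 11
Unique types: ('below', 'dances', 'or') = 3
TTR = 3/11
Already in lowest terms.

3/11


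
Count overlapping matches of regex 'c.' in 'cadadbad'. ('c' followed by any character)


Pattern: c. means 'c' followed by any character.
Scanning 'cadadbad' position-by-position:
  Pos 0: window 'ca' -> MATCH
  Pos 1: window 'ad' -> no
  Pos 2: window 'da' -> no
  Pos 3: window 'ad' -> no
  Pos 4: window 'db' -> no
  Pos 5: window 'ba' -> no
  Pos 6: window 'ad' -> no
  Pos 7: window 'd' -> no
Total matches: 1

1


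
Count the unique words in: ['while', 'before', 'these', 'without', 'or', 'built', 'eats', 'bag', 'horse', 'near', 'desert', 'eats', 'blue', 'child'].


Listing all tokens and tracking unique types:
  Token 1: 'while' -> NEW (unique so far: 1)
  Token 2: 'before' -> NEW (unique so far: 2)
  Token 3: 'these' -> NEW (unique so far: 3)
  Token 4: 'without' -> NEW (unique so far: 4)
  Token 5: 'or' -> NEW (unique so far: 5)
  Token 6: 'built' -> NEW (unique so far: 6)
  Token 7: 'eats' -> NEW (unique so far: 7)
  Token 8: 'bag' -> NEW (unique so far: 8)
  Token 9: 'horse' -> NEW (unique so far: 9)
  Token 10: 'near' -> NEW (unique so far: 10)
  Token 11: 'desert' -> NEW (unique so far: 11)
  Token 12: 'eats' -> duplicate (unique so far: 11)
  Token 13: 'blue' -> NEW (unique so far: 12)
  Token 14: 'child' -> NEW (unique so far: 13)
Unique types: ('bag', 'before', 'blue', 'built', 'child', 'desert', 'eats', 'horse', 'near', 'or', 'these', 'while', 'without')
Vocabulary size: 13

13


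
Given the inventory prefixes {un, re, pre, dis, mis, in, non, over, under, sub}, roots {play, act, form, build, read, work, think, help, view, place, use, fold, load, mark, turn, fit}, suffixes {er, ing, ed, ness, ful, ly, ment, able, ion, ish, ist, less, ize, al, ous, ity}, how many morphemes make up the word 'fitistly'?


Segmenting 'fitistly' against the inventory:
  'fit' -> root (morpheme 1)
  'ist' -> suffix (morpheme 2)
  'ly' -> suffix (morpheme 3)
Total morphemes: 3

3


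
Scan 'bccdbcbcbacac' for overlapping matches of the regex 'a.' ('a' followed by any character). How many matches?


Pattern: a. means 'a' followed by any character.
Scanning 'bccdbcbcbacac' position-by-position:
  Pos 0: window 'bc' -> no
  Pos 1: window 'cc' -> no
  Pos 2: window 'cd' -> no
  Pos 3: window 'db' -> no
  Pos 4: window 'bc' -> no
  Pos 5: window 'cb' -> no
  Pos 6: window 'bc' -> no
  Pos 7: window 'cb' -> no
  Pos 8: window 'ba' -> no
  Pos 9: window 'ac' -> MATCH
  Pos 10: window 'ca' -> no
  Pos 11: window 'ac' -> MATCH
  Pos 12: window 'c' -> no
Total matches: 2

2


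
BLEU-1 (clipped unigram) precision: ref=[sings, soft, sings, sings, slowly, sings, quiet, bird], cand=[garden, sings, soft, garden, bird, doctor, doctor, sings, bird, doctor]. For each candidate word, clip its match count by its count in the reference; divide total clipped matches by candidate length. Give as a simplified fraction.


Reference word counts: {'bird': 1, 'quiet': 1, 'sings': 4, 'slowly': 1, 'soft': 1}
Checking each candidate word (with clipping):
  'garden' -> not in reference -> no match (matches: 0)
  'sings' -> in reference (ref count 4, used 1/4) -> match (matches: 1)
  'soft' -> in reference (ref count 1, used 1/1) -> match (matches: 2)
  'garden' -> not in reference -> no match (matches: 2)
  'bird' -> in reference (ref count 1, used 1/1) -> match (matches: 3)
  'doctor' -> not in reference -> no match (matches: 3)
  'doctor' -> not in reference -> no match (matches: 3)
  'sings' -> in reference (ref count 4, used 2/4) -> match (matches: 4)
  'bird' -> ref count 1 already used up (1/1) -> clipped, no match (matches: 4)
  'doctor' -> not in reference -> no match (matches: 4)
Clipped matches: 4, Candidate length: 10
Precision = 4/10 = 2/5

2/5


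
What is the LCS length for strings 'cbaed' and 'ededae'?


DP table for LCS of 'cbaed' and 'ededae':
       e  d  e  d  a  e
    0  0  0  0  0  0  0
  c 0  0  0  0  0  0  0
  b 0  0  0  0  0  0  0
  a 0  0  0  0  0  1  1
  e 0  1  1  1  1  1  2
  d 0  1  2  2  2  2  2
LCS: 'ae'
LCS length = 2

2


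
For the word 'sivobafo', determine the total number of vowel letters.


Scanning each character of 'sivobafo':
  Position 1: 's' -> consonant (running count: 0)
  Position 2: 'i' -> vowel (running count: 1)
  Position 3: 'v' -> consonant (running count: 1)
  Position 4: 'o' -> vowel (running count: 2)
  Position 5: 'b' -> consonant (running count: 2)
  Position 6: 'a' -> vowel (running count: 3)
  Position 7: 'f' -> consonant (running count: 3)
  Position 8: 'o' -> vowel (running count: 4)
Total vowels: 4

4


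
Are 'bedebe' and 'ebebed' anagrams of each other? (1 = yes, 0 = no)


Sort characters of 'bedebe': 'bbdeee'
Sort characters of 'ebebed': 'bbdeee'
Sorted forms match -> they ARE anagrams
Result: 1

1


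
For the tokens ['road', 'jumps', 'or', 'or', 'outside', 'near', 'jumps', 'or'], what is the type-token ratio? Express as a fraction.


Tokens: 8
Unique types: ('jumps', 'near', 'or', 'outside', 'road') = 5
TTR = 5/8
Already in lowest terms.

5/8


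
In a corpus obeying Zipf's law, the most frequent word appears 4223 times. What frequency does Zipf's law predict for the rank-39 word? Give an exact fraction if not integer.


Zipf's law: freq(rank) = f1 / rank
f1 = 4223, rank = 39
freq = 4223 / 39
GCD(4223, 39) = 1
Simplified: 4223/39

4223/39


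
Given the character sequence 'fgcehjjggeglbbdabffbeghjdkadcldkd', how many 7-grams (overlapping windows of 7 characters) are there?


String 'fgcehjjggeglbbdabffbeghjdkadcldkd' has length L = 33.
Number of overlapping n-grams = L - n + 1
Substituting: 33 - 7 + 1 = 27

27


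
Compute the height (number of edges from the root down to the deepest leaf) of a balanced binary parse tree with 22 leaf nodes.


In a balanced binary tree with n leaves the deepest leaf is ceil(log2(n)) edges below the root.
log2(22) = 4.4594
ceil(4.4594) = 5
height (edges) = 5

5


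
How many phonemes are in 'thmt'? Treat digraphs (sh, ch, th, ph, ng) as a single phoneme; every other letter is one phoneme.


Parsing 'thmt' greedily, digraphs first:
  'th' -> digraph (1 consonant phoneme) (phonemes so far: 1)
  'm' -> consonant phoneme (phonemes so far: 2)
  't' -> consonant phoneme (phonemes so far: 3)
Total phonemes: 3

3


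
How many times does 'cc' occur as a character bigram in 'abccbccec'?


Scanning 'abccbccec' for bigram 'cc':
  Position 0: 'ab' -> no
  Position 1: 'bc' -> no
  Position 2: 'cc' -> MATCH
  Position 3: 'cb' -> no
  Position 4: 'bc' -> no
  Position 5: 'cc' -> MATCH
  Position 6: 'ce' -> no
  Position 7: 'ec' -> no
Total matches: 2

2


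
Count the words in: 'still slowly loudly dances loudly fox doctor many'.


Counting words by splitting on spaces:
  Word 1: 'still'
  Word 2: 'slowly'
  Word 3: 'loudly'
  Word 4: 'dances'
  Word 5: 'loudly'
  Word 6: 'fox'
  Word 7: 'doctor'
  Word 8: 'many'
Total words: 8

8


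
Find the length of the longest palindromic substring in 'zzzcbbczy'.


Scanning 'zzzcbbczy' for palindromic substrings.
Substring at positions 2-7: 'zcbbcz'.
Check: reverse('zcbbcz') = 'zcbbcz' -> palindrome confirmed.
Neighbouring characters ('z' / 'y') break symmetry, so it cannot extend further.
No longer palindromic substring exists; longest length = 6

6


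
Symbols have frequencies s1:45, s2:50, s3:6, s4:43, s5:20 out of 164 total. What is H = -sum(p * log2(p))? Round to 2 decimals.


Computing entropy H = -sum(p_i * log2(p_i)):
  s1: p = 45/164 = 0.2744, -p*log2(p) = 0.5119
  s2: p = 50/164 = 0.3049, -p*log2(p) = 0.5225
  s3: p = 6/164 = 0.0366, -p*log2(p) = 0.1746
  s4: p = 43/164 = 0.2622, -p*log2(p) = 0.5064
  s5: p = 20/164 = 0.1220, -p*log2(p) = 0.3702
H = sum of terms = 2.0856
Rounded to 2 decimals: 2.09

2.09


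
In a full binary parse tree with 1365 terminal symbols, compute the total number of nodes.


Leaf nodes (terminals): 1365
Internal nodes = n - 1 = 1365 - 1 = 1364
Total = leaves + internal = 1365 + 1364 = 2729

2729


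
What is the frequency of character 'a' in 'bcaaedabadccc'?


Scanning 'bcaaedabadccc' for 'a':
  Position 2: 'a' -> MATCH (count: 1)
  Position 3: 'a' -> MATCH (count: 2)
  Position 6: 'a' -> MATCH (count: 3)
  Position 8: 'a' -> MATCH (count: 4)
Total occurrences of 'a': 4

4


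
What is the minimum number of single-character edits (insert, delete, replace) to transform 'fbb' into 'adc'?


Building DP table for s1='fbb' (len 3) and s2='adc' (len 3):
       a  d  c
    0  1  2  3
  f 1  1  2  3
  b 2  2  2  3
  b 3  3  3  3
Edit distance = dp[3][3] = 3

3


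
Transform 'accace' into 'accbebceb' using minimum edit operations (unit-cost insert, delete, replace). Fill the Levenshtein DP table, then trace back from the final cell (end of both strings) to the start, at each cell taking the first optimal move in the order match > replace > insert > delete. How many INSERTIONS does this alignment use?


Edit distance = 4. Backtracking from cell (6, 9) with preference match > replace > insert > delete,
then listing the resulting alignment 'accace' -> 'accbebceb' left to right:
  Step 1: keep 'a'
  Step 2: keep 'c'
  Step 3: keep 'c'
  Step 4: insert 'b' [insertion #1]
  Step 5: insert 'e' [insertion #2]
  Step 6: replace a->b
  Step 7: keep 'c'
  Step 8: keep 'e'
  Step 9: insert 'b' [insertion #3]
Total insertions: 3

3


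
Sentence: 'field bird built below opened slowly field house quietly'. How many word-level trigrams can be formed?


Word trigrams from [9] words:
  Trigram 1: (field bird built)
  Trigram 2: (bird built below)
  Trigram 3: (built below opened)
  Trigram 4: (below opened slowly)
  Trigram 5: (opened slowly field)
  Trigram 6: (slowly field house)
  Trigram 7: (field house quietly)
Total word trigrams: 9 - 2 = 7

7


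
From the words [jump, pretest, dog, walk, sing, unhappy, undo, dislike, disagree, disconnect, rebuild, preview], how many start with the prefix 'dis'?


Checking each word for prefix 'dis':
  'jump' -> no (count: 0)
  'pretest' -> no (count: 0)
  'dog' -> no (count: 0)
  'walk' -> no (count: 0)
  'sing' -> no (count: 0)
  'unhappy' -> no (count: 0)
  'undo' -> no (count: 0)
  'dislike' -> YES, starts with 'dis' (count: 1)
  'disagree' -> YES, starts with 'dis' (count: 2)
  'disconnect' -> YES, starts with 'dis' (count: 3)
  'rebuild' -> no (count: 3)
  'preview' -> no (count: 3)
Total with prefix 'dis': 3

3


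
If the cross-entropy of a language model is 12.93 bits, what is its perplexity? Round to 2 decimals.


Perplexity formula: PP = 2^H
H = 12.93
PP = 2^12.93
Decompose: 2^12.93 = 2^12 * 2^0.93
2^12 = 4096, 2^0.93 ~ 1.9052760
PP ~ 4096 * 1.9052760 = 7804.0104960
Rounded to 2 decimals: 7804.01

7804.01


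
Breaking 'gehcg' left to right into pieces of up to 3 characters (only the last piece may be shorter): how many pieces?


'gehcg' has 5 characters.
Chunking with max size 3:
  Chunk 1: 'geh' (positions 0-2)
  Chunk 2: 'cg' (positions 3-4)
Total chunks: ceil(5 / 3) = 2

2


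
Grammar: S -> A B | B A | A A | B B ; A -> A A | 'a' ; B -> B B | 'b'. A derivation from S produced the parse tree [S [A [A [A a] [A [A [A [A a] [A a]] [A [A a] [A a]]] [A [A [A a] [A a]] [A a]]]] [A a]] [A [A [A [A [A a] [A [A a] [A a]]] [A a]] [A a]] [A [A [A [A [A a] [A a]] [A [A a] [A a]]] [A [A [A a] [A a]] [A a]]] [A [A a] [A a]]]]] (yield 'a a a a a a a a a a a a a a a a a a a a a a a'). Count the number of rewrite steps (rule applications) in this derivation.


Every bracketed nonterminal node [X ...] in the tree is produced by exactly one rule application.
Reading the tree off as a leftmost derivation:
  Step 1: S  =>  A A   (applied S -> A A)
  Step 2: A A  =>  A A A   (applied A -> A A)
  Step 3: A A A  =>  A A A A   (applied A -> A A)
  Step 4: A A A A  =>  a A A A   (applied A -> a)
  Step 5: a A A A  =>  a A A A A   (applied A -> A A)
  Step 6: a A A A A  =>  a A A A A A   (applied A -> A A)
  Step 7: a A A A A A  =>  a A A A A A A   (applied A -> A A)
  Step 8: a A A A A A A  =>  a a A A A A A   (applied A -> a)
  Step 9: a a A A A A A  =>  a a a A A A A   (applied A -> a)
  Step 10: a a a A A A A  =>  a a a A A A A A   (applied A -> A A)
  Step 11: a a a A A A A A  =>  a a a a A A A A   (applied A -> a)
  Step 12: a a a a A A A A  =>  a a a a a A A A   (applied A -> a)
  Step 13: a a a a a A A A  =>  a a a a a A A A A   (applied A -> A A)
  Step 14: a a a a a A A A A  =>  a a a a a A A A A A   (applied A -> A A)
  Step 15: a a a a a A A A A A  =>  a a a a a a A A A A   (applied A -> a)
  Step 16: a a a a a a A A A A  =>  a a a a a a a A A A   (applied A -> a)
  Step 17: a a a a a a a A A A  =>  a a a a a a a a A A   (applied A -> a)
  Step 18: a a a a a a a a A A  =>  a a a a a a a a a A   (applied A -> a)
  Step 19: a a a a a a a a a A  =>  a a a a a a a a a A A   (applied A -> A A)
  Step 20: a a a a a a a a a A A  =>  a a a a a a a a a A A A   (applied A -> A A)
  Step 21: a a a a a a a a a A A A  =>  a a a a a a a a a A A A A   (applied A -> A A)
  Step 22: a a a a a a a a a A A A A  =>  a a a a a a a a a A A A A A   (applied A -> A A)
  Step 23: a a a a a a a a a A A A A A  =>  a a a a a a a a a a A A A A   (applied A -> a)
  Step 24: a a a a a a a a a a A A A A  =>  a a a a a a a a a a A A A A A   (applied A -> A A)
  Step 25: a a a a a a a a a a A A A A A  =>  a a a a a a a a a a a A A A A   (applied A -> a)
  Step 26: a a a a a a a a a a a A A A A  =>  a a a a a a a a a a a a A A A   (applied A -> a)
  Step 27: a a a a a a a a a a a a A A A  =>  a a a a a a a a a a a a a A A   (applied A -> a)
  Step 28: a a a a a a a a a a a a a A A  =>  a a a a a a a a a a a a a a A   (applied A -> a)
  Step 29: a a a a a a a a a a a a a a A  =>  a a a a a a a a a a a a a a A A   (applied A -> A A)
  Step 30: a a a a a a a a a a a a a a A A  =>  a a a a a a a a a a a a a a A A A   (applied A -> A A)
  Step 31: a a a a a a a a a a a a a a A A A  =>  a a a a a a a a a a a a a a A A A A   (applied A -> A A)
  Step 32: a a a a a a a a a a a a a a A A A A  =>  a a a a a a a a a a a a a a A A A A A   (applied A -> A A)
  Step 33: a a a a a a a a a a a a a a A A A A A  =>  a a a a a a a a a a a a a a a A A A A   (applied A -> a)
  Step 34: a a a a a a a a a a a a a a a A A A A  =>  a a a a a a a a a a a a a a a a A A A   (applied A -> a)
  Step 35: a a a a a a a a a a a a a a a a A A A  =>  a a a a a a a a a a a a a a a a A A A A   (applied A -> A A)
  Step 36: a a a a a a a a a a a a a a a a A A A A  =>  a a a a a a a a a a a a a a a a a A A A   (applied A -> a)
  Step 37: a a a a a a a a a a a a a a a a a A A A  =>  a a a a a a a a a a a a a a a a a a A A   (applied A -> a)
  Step 38: a a a a a a a a a a a a a a a a a a A A  =>  a a a a a a a a a a a a a a a a a a A A A   (applied A -> A A)
  Step 39: a a a a a a a a a a a a a a a a a a A A A  =>  a a a a a a a a a a a a a a a a a a A A A A   (applied A -> A A)
  Step 40: a a a a a a a a a a a a a a a a a a A A A A  =>  a a a a a a a a a a a a a a a a a a a A A A   (applied A -> a)
  Step 41: a a a a a a a a a a a a a a a a a a a A A A  =>  a a a a a a a a a a a a a a a a a a a a A A   (applied A -> a)
  Step 42: a a a a a a a a a a a a a a a a a a a a A A  =>  a a a a a a a a a a a a a a a a a a a a a A   (applied A -> a)
  Step 43: a a a a a a a a a a a a a a a a a a a a a A  =>  a a a a a a a a a a a a a a a a a a a a a A A   (applied A -> A A)
  Step 44: a a a a a a a a a a a a a a a a a a a a a A A  =>  a a a a a a a a a a a a a a a a a a a a a a A   (applied A -> a)
  Step 45: a a a a a a a a a a a a a a a a a a a a a a A  =>  a a a a a a a a a a a a a a a a a a a a a a a   (applied A -> a)
Final yield: a a a a a a a a a a a a a a a a a a a a a a a
Total rewrite steps: 45

45
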